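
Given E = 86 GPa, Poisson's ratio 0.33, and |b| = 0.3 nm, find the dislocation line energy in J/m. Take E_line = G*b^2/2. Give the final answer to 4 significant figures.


Step 1: G = E / (2*(1+nu))
G = 86 / (2*(1+0.33)) = 32.3308 GPa = 3.23308e+10 Pa
Step 2: E_line = G*b^2/2
b = 0.3 nm = 3e-10 m
E_line = 0.5 * 3.23308e+10 * (3e-10)^2 = 1.455e-09 J/m


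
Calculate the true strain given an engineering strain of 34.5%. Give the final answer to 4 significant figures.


epsilon_true = ln(1 + epsilon_eng)
epsilon_true = ln(1 + 0.345)
epsilon_true = 0.2964


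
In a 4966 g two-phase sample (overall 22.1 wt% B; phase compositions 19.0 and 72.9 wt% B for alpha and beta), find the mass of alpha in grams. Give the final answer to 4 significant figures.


f_alpha = (C_beta - C0) / (C_beta - C_alpha)
f_alpha = (72.9 - 22.1) / (72.9 - 19.0) = 0.942486
m_alpha = f_alpha * m_total = 0.942486 * 4966 = 4680 g


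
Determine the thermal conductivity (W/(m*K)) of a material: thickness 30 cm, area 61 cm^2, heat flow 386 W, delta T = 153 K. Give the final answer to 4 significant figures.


k = Q*L / (A*dT)
L = 0.3 m, A = 6.1e-03 m^2
k = 386 * 0.3 / (6.1e-03 * 153)
k = 124.1 W/(m*K)


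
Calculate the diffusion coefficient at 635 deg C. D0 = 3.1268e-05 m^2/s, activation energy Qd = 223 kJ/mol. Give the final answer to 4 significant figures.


D = D0 * exp(-Qd / (R*T))
T = 908.15 K
D = 3.1268e-05 * exp(-223e3 / (8.314 * 908.15))
D = 4.658e-18 m^2/s


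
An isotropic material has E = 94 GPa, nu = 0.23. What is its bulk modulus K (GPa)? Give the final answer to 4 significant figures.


K = E / (3*(1-2*nu))
K = 94 / (3*(1-2*0.23))
K = 58.02 GPa


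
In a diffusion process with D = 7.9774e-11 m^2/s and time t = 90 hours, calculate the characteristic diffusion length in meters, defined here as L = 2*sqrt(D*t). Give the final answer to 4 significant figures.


t = 90 hr = 324000 s
Diffusion length = 2*sqrt(D*t)
= 2*sqrt(7.9774e-11 * 324000)
= 0.01017 m


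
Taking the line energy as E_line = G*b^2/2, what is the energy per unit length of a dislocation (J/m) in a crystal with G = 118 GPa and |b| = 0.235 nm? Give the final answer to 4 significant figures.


E = G*b^2/2
b = 0.235 nm = 2.35e-10 m
G = 118 GPa = 1.18e+11 Pa
E = 0.5 * 1.18e+11 * (2.35e-10)^2
E = 3.258e-09 J/m


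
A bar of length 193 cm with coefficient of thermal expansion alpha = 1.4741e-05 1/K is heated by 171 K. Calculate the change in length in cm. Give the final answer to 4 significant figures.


dL = L0 * alpha * dT
dL = 193 * 1.4741e-05 * 171
dL = 0.4865 cm


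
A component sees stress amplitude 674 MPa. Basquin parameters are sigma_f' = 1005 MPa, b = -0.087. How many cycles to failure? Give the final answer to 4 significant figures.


sigma_a = sigma_f' * (2*Nf)^b
2*Nf = (sigma_a / sigma_f')^(1/b)
2*Nf = (674 / 1005)^(1/-0.087)
2*Nf = 98.7015
Nf = 49.35 cycles


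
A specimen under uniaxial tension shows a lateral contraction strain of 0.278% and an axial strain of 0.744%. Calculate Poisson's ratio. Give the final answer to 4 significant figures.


nu = -epsilon_lat / epsilon_axial
Lateral strain is contraction (negative), so using magnitudes:
nu = 0.278 / 0.744
nu = 0.3737


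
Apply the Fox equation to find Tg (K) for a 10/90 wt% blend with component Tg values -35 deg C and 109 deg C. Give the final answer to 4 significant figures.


1/Tg = w1/Tg1 + w2/Tg2 (in Kelvin)
Tg1 = 238.15 K, Tg2 = 382.15 K
1/Tg = 0.1/238.15 + 0.9/382.15
Tg = 360.4 K


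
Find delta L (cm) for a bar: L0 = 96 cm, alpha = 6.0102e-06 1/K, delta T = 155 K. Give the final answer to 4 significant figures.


dL = L0 * alpha * dT
dL = 96 * 6.0102e-06 * 155
dL = 0.08943 cm


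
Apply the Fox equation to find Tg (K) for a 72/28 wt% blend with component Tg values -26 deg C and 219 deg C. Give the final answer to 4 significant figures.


1/Tg = w1/Tg1 + w2/Tg2 (in Kelvin)
Tg1 = 247.15 K, Tg2 = 492.15 K
1/Tg = 0.72/247.15 + 0.28/492.15
Tg = 287.2 K


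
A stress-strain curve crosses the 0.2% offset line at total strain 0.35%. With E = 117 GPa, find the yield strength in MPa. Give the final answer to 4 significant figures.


Offset strain = 0.002
Elastic strain at yield = total_strain - offset = 3.5e-03 - 0.002 = 1.5e-03
sigma_y = E * elastic_strain = 117000 * 1.5e-03
sigma_y = 175.5 MPa


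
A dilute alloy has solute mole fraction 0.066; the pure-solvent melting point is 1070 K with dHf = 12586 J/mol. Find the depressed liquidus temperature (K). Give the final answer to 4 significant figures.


dT = R*Tm^2*x / dHf
dT = 8.314 * 1070^2 * 0.066 / 12586
dT = 49.9153 K
T_new = 1070 - 49.9153 = 1020 K


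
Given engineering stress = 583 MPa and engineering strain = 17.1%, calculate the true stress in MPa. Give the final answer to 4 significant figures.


sigma_true = sigma_eng * (1 + epsilon_eng)
sigma_true = 583 * (1 + 0.171)
sigma_true = 682.7 MPa


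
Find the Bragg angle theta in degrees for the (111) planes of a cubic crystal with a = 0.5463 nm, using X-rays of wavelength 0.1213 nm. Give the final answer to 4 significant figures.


d = a / sqrt(h^2+k^2+l^2)
d = 0.5463 / sqrt(3) = 0.315406 nm
lambda = 2*d*sin(theta)  =>  sin(theta) = lambda / (2*d)
sin(theta) = 0.1213 / (2 * 0.315406) = 0.192292
theta = 11.09 deg


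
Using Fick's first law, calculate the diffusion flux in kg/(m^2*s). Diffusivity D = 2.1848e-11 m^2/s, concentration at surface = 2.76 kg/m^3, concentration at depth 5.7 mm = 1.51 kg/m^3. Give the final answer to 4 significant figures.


J = -D * (dC/dx) = D * (C1 - C2) / dx
J = 2.1848e-11 * (2.76 - 1.51) / 5.7e-03
J = 4.791e-09 kg/(m^2*s)


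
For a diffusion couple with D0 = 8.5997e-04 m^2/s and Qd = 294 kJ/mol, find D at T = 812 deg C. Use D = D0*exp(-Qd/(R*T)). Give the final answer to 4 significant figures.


D = D0 * exp(-Qd / (R*T))
T = 1085.15 K
D = 8.5997e-04 * exp(-294e3 / (8.314 * 1085.15))
D = 6.054e-18 m^2/s


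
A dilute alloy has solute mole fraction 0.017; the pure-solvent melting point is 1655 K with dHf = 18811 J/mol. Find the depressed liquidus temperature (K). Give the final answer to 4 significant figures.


dT = R*Tm^2*x / dHf
dT = 8.314 * 1655^2 * 0.017 / 18811
dT = 20.5799 K
T_new = 1655 - 20.5799 = 1634 K


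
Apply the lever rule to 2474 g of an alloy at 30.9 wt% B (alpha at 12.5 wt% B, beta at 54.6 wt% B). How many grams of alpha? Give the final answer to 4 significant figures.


f_alpha = (C_beta - C0) / (C_beta - C_alpha)
f_alpha = (54.6 - 30.9) / (54.6 - 12.5) = 0.562945
m_alpha = f_alpha * m_total = 0.562945 * 2474 = 1393 g


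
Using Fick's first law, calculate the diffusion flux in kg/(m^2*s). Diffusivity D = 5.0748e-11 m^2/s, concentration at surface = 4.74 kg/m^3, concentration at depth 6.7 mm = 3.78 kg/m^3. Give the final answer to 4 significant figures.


J = -D * (dC/dx) = D * (C1 - C2) / dx
J = 5.0748e-11 * (4.74 - 3.78) / 6.7e-03
J = 7.271e-09 kg/(m^2*s)


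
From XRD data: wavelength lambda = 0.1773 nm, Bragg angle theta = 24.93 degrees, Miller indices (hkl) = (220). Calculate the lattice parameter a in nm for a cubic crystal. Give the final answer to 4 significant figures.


d = lambda / (2*sin(theta))
d = 0.1773 / (2*sin(24.93 deg))
d = 0.210315 nm
a = d * sqrt(h^2+k^2+l^2) = 0.210315 * sqrt(8)
a = 0.5949 nm


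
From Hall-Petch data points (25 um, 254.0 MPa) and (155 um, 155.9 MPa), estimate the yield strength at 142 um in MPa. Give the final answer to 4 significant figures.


sigma_y = sigma0 + k / sqrt(d)
1/sqrt(d1) = 1/sqrt(2.5e-05) = 200;  1/sqrt(d2) = 80.3219
k = (sigma1 - sigma2) / (1/sqrt(d1) - 1/sqrt(d2)) = (254.0 - 155.9) / (200 - 80.3219) = 0.819699 MPa*m^0.5
sigma0 = sigma1 - k/sqrt(d1) = 254.0 - 0.819699*200 = 90.0602 MPa
sigma_y(d3) = 90.0602 + 0.819699 / sqrt(1.42e-04) = 158.8 MPa


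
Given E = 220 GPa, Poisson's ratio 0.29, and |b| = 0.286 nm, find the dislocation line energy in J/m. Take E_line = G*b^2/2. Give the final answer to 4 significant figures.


Step 1: G = E / (2*(1+nu))
G = 220 / (2*(1+0.29)) = 85.2713 GPa = 8.52713e+10 Pa
Step 2: E_line = G*b^2/2
b = 0.286 nm = 2.86e-10 m
E_line = 0.5 * 8.52713e+10 * (2.86e-10)^2 = 3.487e-09 J/m


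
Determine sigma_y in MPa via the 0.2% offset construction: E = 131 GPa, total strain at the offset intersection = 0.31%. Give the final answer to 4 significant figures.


Offset strain = 0.002
Elastic strain at yield = total_strain - offset = 3.1e-03 - 0.002 = 1.1e-03
sigma_y = E * elastic_strain = 131000 * 1.1e-03
sigma_y = 144.1 MPa


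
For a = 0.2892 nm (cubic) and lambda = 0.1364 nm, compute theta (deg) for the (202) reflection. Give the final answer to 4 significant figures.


d = a / sqrt(h^2+k^2+l^2)
d = 0.2892 / sqrt(8) = 0.102248 nm
lambda = 2*d*sin(theta)  =>  sin(theta) = lambda / (2*d)
sin(theta) = 0.1364 / (2 * 0.102248) = 0.667008
theta = 41.84 deg


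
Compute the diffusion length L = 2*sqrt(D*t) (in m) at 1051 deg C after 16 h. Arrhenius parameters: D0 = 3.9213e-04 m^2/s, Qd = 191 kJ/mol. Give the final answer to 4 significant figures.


Step 1: D = D0 * exp(-Qd/(R*T))
T = 1324.15 K
D = 3.9213e-04 * exp(-191e3 / (8.314 * 1324.15)) = 1.1446e-11 m^2/s
Step 2: L = 2*sqrt(D*t)
t = 16 h = 57600 s
L = 2*sqrt(1.1446e-11 * 57600) = 1.624e-03 m


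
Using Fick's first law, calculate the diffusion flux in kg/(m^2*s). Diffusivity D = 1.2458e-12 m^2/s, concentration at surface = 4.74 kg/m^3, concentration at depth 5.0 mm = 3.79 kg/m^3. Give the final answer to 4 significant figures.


J = -D * (dC/dx) = D * (C1 - C2) / dx
J = 1.2458e-12 * (4.74 - 3.79) / 5e-03
J = 2.367e-10 kg/(m^2*s)


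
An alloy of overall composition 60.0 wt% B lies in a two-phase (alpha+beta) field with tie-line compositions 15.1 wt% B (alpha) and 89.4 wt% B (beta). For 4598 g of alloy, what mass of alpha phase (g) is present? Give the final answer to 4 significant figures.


f_alpha = (C_beta - C0) / (C_beta - C_alpha)
f_alpha = (89.4 - 60.0) / (89.4 - 15.1) = 0.395693
m_alpha = f_alpha * m_total = 0.395693 * 4598 = 1819 g


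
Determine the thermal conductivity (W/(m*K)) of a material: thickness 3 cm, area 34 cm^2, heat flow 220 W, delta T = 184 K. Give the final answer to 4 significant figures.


k = Q*L / (A*dT)
L = 0.03 m, A = 3.4e-03 m^2
k = 220 * 0.03 / (3.4e-03 * 184)
k = 10.55 W/(m*K)


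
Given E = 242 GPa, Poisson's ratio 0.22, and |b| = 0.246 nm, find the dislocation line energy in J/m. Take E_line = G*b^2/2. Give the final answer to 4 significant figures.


Step 1: G = E / (2*(1+nu))
G = 242 / (2*(1+0.22)) = 99.1803 GPa = 9.91803e+10 Pa
Step 2: E_line = G*b^2/2
b = 0.246 nm = 2.46e-10 m
E_line = 0.5 * 9.91803e+10 * (2.46e-10)^2 = 3.001e-09 J/m


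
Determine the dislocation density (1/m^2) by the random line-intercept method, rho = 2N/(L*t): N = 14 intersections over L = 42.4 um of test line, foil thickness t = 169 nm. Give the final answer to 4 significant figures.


rho = 2N / (L * t)
L = 42.4 um = 4.24e-05 m, t = 169 nm = 1.69e-07 m
rho = 2 * 14 / (4.24e-05 * 1.69e-07)
rho = 3.908e+12 1/m^2


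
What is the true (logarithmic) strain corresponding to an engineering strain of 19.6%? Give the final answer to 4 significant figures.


epsilon_true = ln(1 + epsilon_eng)
epsilon_true = ln(1 + 0.196)
epsilon_true = 0.179


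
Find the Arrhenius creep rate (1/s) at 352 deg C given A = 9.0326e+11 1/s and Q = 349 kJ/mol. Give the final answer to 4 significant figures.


rate = A * exp(-Q / (R*T))
T = 352 + 273.15 = 625.15 K
rate = 9.0326e+11 * exp(-349e3 / (8.314 * 625.15))
rate = 6.222e-18 1/s


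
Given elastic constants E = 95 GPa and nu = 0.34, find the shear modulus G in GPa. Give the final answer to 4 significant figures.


G = E / (2*(1+nu))
G = 95 / (2*(1+0.34))
G = 35.45 GPa


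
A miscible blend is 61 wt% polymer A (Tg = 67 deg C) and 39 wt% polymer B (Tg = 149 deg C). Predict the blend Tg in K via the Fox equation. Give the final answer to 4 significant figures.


1/Tg = w1/Tg1 + w2/Tg2 (in Kelvin)
Tg1 = 340.15 K, Tg2 = 422.15 K
1/Tg = 0.61/340.15 + 0.39/422.15
Tg = 368 K


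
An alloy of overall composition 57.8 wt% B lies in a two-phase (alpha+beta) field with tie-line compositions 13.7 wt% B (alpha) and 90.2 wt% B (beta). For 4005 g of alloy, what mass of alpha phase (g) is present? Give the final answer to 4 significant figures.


f_alpha = (C_beta - C0) / (C_beta - C_alpha)
f_alpha = (90.2 - 57.8) / (90.2 - 13.7) = 0.423529
m_alpha = f_alpha * m_total = 0.423529 * 4005 = 1696 g


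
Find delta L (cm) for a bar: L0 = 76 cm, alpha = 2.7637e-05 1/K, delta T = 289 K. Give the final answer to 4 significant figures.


dL = L0 * alpha * dT
dL = 76 * 2.7637e-05 * 289
dL = 0.607 cm


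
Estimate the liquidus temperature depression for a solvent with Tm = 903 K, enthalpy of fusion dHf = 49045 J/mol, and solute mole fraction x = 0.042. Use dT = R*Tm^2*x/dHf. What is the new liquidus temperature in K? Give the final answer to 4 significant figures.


dT = R*Tm^2*x / dHf
dT = 8.314 * 903^2 * 0.042 / 49045
dT = 5.80551 K
T_new = 903 - 5.80551 = 897.2 K


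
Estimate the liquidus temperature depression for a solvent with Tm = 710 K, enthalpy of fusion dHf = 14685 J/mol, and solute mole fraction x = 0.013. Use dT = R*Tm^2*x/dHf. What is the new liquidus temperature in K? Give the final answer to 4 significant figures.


dT = R*Tm^2*x / dHf
dT = 8.314 * 710^2 * 0.013 / 14685
dT = 3.71019 K
T_new = 710 - 3.71019 = 706.3 K


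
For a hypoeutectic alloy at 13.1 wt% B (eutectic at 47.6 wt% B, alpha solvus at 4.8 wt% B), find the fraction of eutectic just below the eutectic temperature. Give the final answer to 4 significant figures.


f_primary = (C_e - C0) / (C_e - C_alpha_max)
f_primary = (47.6 - 13.1) / (47.6 - 4.8)
f_primary = 0.806075
f_eutectic = 1 - 0.806075 = 0.1939


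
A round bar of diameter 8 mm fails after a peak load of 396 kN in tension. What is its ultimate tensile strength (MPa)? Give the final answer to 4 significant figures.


A0 = pi*(d/2)^2 = pi*(8/2)^2 = 50.2655 mm^2
UTS = F_max / A0 = 396*1000 / 50.2655
UTS = 7878 MPa


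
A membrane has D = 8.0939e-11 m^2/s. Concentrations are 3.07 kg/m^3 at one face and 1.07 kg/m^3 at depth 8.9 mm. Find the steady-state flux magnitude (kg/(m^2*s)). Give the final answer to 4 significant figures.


J = -D * (dC/dx) = D * (C1 - C2) / dx
J = 8.0939e-11 * (3.07 - 1.07) / 8.9e-03
J = 1.819e-08 kg/(m^2*s)


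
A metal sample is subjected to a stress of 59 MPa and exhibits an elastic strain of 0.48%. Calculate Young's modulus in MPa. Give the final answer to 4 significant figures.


E = sigma / epsilon
epsilon = 0.48% = 4.8e-03
E = 59 / 4.8e-03
E = 12290 MPa


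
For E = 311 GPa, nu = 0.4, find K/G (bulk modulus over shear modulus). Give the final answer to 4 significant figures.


G = E / (2*(1+nu))
G = 311 / (2*(1+0.4)) = 111.071 GPa
K = E / (3*(1-2*nu))
K = 311 / (3*(1-2*0.4)) = 518.333 GPa
K/G = 518.333 / 111.071 = 4.667


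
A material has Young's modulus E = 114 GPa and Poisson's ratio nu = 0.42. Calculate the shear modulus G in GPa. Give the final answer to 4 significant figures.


G = E / (2*(1+nu))
G = 114 / (2*(1+0.42))
G = 40.14 GPa


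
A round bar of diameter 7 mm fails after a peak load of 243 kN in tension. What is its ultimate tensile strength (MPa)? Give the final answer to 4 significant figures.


A0 = pi*(d/2)^2 = pi*(7/2)^2 = 38.4845 mm^2
UTS = F_max / A0 = 243*1000 / 38.4845
UTS = 6314 MPa


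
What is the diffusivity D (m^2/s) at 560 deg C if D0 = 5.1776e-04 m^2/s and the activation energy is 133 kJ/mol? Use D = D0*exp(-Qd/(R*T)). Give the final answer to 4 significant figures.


D = D0 * exp(-Qd / (R*T))
T = 833.15 K
D = 5.1776e-04 * exp(-133e3 / (8.314 * 833.15))
D = 2.373e-12 m^2/s


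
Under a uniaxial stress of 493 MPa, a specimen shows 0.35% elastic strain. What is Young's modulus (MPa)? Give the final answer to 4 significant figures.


E = sigma / epsilon
epsilon = 0.35% = 3.5e-03
E = 493 / 3.5e-03
E = 140900 MPa


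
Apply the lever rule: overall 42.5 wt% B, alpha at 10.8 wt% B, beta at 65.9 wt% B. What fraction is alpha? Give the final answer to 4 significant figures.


f_alpha = (C_beta - C0) / (C_beta - C_alpha)
f_alpha = (65.9 - 42.5) / (65.9 - 10.8)
f_alpha = 0.4247


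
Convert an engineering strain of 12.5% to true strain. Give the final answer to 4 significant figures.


epsilon_true = ln(1 + epsilon_eng)
epsilon_true = ln(1 + 0.125)
epsilon_true = 0.1178


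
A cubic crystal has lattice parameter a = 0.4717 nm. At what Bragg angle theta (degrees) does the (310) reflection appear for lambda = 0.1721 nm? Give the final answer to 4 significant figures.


d = a / sqrt(h^2+k^2+l^2)
d = 0.4717 / sqrt(10) = 0.149165 nm
lambda = 2*d*sin(theta)  =>  sin(theta) = lambda / (2*d)
sin(theta) = 0.1721 / (2 * 0.149165) = 0.576879
theta = 35.23 deg


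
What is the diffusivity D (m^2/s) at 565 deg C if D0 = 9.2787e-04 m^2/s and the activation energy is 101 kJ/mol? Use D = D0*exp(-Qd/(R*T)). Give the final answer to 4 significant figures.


D = D0 * exp(-Qd / (R*T))
T = 838.15 K
D = 9.2787e-04 * exp(-101e3 / (8.314 * 838.15))
D = 4.708e-10 m^2/s


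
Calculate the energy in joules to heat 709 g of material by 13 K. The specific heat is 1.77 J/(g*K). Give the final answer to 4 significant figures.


Q = m * cp * dT
Q = 709 * 1.77 * 13
Q = 16310 J


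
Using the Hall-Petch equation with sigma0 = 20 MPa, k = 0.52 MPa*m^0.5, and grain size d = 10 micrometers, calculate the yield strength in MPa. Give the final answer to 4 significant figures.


sigma_y = sigma0 + k / sqrt(d)
d = 10 um = 1e-05 m
sigma_y = 20 + 0.52 / sqrt(1e-05)
sigma_y = 184.4 MPa


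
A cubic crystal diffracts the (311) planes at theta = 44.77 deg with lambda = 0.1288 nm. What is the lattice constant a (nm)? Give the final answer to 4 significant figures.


d = lambda / (2*sin(theta))
d = 0.1288 / (2*sin(44.77 deg))
d = 0.0914432 nm
a = d * sqrt(h^2+k^2+l^2) = 0.0914432 * sqrt(11)
a = 0.3033 nm


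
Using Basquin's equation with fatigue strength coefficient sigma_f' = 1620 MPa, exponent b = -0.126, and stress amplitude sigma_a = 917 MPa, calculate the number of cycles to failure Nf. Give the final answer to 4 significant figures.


sigma_a = sigma_f' * (2*Nf)^b
2*Nf = (sigma_a / sigma_f')^(1/b)
2*Nf = (917 / 1620)^(1/-0.126)
2*Nf = 91.5111
Nf = 45.76 cycles


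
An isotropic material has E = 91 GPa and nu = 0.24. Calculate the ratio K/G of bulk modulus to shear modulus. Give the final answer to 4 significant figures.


G = E / (2*(1+nu))
G = 91 / (2*(1+0.24)) = 36.6935 GPa
K = E / (3*(1-2*nu))
K = 91 / (3*(1-2*0.24)) = 58.3333 GPa
K/G = 58.3333 / 36.6935 = 1.59


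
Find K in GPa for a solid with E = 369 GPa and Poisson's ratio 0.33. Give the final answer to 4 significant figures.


K = E / (3*(1-2*nu))
K = 369 / (3*(1-2*0.33))
K = 361.8 GPa


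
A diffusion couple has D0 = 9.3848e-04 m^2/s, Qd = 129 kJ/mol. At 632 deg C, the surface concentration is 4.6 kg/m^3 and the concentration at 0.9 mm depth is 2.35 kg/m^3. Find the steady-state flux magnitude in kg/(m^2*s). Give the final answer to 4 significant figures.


Step 1: D = D0 * exp(-Qd/(R*T))
T = 632 + 273.15 = 905.15 K
D = 9.3848e-04 * exp(-129e3 / (8.314 * 905.15)) = 3.37124e-11 m^2/s
Step 2: J = D * (C1 - C2) / dx
J = 3.37124e-11 * (4.6 - 2.35) / 9e-04
J = 8.428e-08 kg/(m^2*s)


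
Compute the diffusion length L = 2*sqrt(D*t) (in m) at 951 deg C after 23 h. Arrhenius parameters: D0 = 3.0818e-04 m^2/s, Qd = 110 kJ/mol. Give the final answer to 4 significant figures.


Step 1: D = D0 * exp(-Qd/(R*T))
T = 1224.15 K
D = 3.0818e-04 * exp(-110e3 / (8.314 * 1224.15)) = 6.23621e-09 m^2/s
Step 2: L = 2*sqrt(D*t)
t = 23 h = 82800 s
L = 2*sqrt(6.23621e-09 * 82800) = 0.04545 m


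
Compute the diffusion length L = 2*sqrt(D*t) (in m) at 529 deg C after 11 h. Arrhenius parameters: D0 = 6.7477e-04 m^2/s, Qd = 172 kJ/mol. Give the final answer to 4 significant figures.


Step 1: D = D0 * exp(-Qd/(R*T))
T = 802.15 K
D = 6.7477e-04 * exp(-172e3 / (8.314 * 802.15)) = 4.25015e-15 m^2/s
Step 2: L = 2*sqrt(D*t)
t = 11 h = 39600 s
L = 2*sqrt(4.25015e-15 * 39600) = 2.595e-05 m


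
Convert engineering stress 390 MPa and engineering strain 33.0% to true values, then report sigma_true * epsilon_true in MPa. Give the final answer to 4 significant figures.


sigma_true = sigma_eng * (1 + epsilon_eng)
sigma_true = 390 * (1 + 0.33) = 518.7 MPa
epsilon_true = ln(1 + epsilon_eng)
epsilon_true = ln(1 + 0.33) = 0.285179
sigma_true * epsilon_true = 518.7 * 0.285179 = 147.9 MPa


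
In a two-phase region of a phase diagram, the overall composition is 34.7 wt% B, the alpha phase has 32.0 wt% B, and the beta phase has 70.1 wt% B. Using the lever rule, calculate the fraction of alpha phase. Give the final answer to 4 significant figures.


f_alpha = (C_beta - C0) / (C_beta - C_alpha)
f_alpha = (70.1 - 34.7) / (70.1 - 32.0)
f_alpha = 0.9291


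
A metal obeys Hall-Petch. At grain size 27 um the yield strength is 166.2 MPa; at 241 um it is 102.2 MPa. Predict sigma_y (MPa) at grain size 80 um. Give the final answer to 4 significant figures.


sigma_y = sigma0 + k / sqrt(d)
1/sqrt(d1) = 1/sqrt(2.7e-05) = 192.45;  1/sqrt(d2) = 64.4157
k = (sigma1 - sigma2) / (1/sqrt(d1) - 1/sqrt(d2)) = (166.2 - 102.2) / (192.45 - 64.4157) = 0.499866 MPa*m^0.5
sigma0 = sigma1 - k/sqrt(d1) = 166.2 - 0.499866*192.45 = 70.0008 MPa
sigma_y(d3) = 70.0008 + 0.499866 / sqrt(8e-05) = 125.9 MPa


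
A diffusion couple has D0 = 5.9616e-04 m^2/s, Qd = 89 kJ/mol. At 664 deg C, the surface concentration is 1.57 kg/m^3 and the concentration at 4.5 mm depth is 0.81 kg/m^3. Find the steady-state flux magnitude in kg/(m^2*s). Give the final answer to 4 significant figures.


Step 1: D = D0 * exp(-Qd/(R*T))
T = 664 + 273.15 = 937.15 K
D = 5.9616e-04 * exp(-89e3 / (8.314 * 937.15)) = 6.52414e-09 m^2/s
Step 2: J = D * (C1 - C2) / dx
J = 6.52414e-09 * (1.57 - 0.81) / 4.5e-03
J = 1.102e-06 kg/(m^2*s)


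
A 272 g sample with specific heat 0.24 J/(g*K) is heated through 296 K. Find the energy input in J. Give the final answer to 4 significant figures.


Q = m * cp * dT
Q = 272 * 0.24 * 296
Q = 19320 J


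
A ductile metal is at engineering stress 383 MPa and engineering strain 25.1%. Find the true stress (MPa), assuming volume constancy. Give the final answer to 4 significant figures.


sigma_true = sigma_eng * (1 + epsilon_eng)
sigma_true = 383 * (1 + 0.251)
sigma_true = 479.1 MPa


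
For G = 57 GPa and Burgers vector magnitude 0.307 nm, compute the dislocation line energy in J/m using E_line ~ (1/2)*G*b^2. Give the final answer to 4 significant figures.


E = G*b^2/2
b = 0.307 nm = 3.07e-10 m
G = 57 GPa = 5.7e+10 Pa
E = 0.5 * 5.7e+10 * (3.07e-10)^2
E = 2.686e-09 J/m


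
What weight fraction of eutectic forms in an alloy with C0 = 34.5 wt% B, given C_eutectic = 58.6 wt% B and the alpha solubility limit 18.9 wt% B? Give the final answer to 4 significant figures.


f_primary = (C_e - C0) / (C_e - C_alpha_max)
f_primary = (58.6 - 34.5) / (58.6 - 18.9)
f_primary = 0.607053
f_eutectic = 1 - 0.607053 = 0.3929


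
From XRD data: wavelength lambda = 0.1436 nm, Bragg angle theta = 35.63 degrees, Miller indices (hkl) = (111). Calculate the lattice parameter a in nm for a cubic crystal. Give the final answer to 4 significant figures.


d = lambda / (2*sin(theta))
d = 0.1436 / (2*sin(35.63 deg))
d = 0.123252 nm
a = d * sqrt(h^2+k^2+l^2) = 0.123252 * sqrt(3)
a = 0.2135 nm


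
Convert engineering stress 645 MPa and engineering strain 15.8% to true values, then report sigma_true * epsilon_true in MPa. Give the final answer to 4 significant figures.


sigma_true = sigma_eng * (1 + epsilon_eng)
sigma_true = 645 * (1 + 0.158) = 746.91 MPa
epsilon_true = ln(1 + epsilon_eng)
epsilon_true = ln(1 + 0.158) = 0.146694
sigma_true * epsilon_true = 746.91 * 0.146694 = 109.6 MPa


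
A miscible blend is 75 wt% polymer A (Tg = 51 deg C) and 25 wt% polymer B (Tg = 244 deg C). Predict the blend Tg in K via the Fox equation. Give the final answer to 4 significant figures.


1/Tg = w1/Tg1 + w2/Tg2 (in Kelvin)
Tg1 = 324.15 K, Tg2 = 517.15 K
1/Tg = 0.75/324.15 + 0.25/517.15
Tg = 357.5 K


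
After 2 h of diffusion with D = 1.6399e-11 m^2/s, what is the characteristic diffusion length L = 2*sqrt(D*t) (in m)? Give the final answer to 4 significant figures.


t = 2 hr = 7200 s
Diffusion length = 2*sqrt(D*t)
= 2*sqrt(1.6399e-11 * 7200)
= 6.872e-04 m


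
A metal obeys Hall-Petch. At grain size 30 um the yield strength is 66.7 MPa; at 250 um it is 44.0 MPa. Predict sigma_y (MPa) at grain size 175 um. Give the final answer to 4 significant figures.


sigma_y = sigma0 + k / sqrt(d)
1/sqrt(d1) = 1/sqrt(3e-05) = 182.574;  1/sqrt(d2) = 63.2456
k = (sigma1 - sigma2) / (1/sqrt(d1) - 1/sqrt(d2)) = (66.7 - 44.0) / (182.574 - 63.2456) = 0.190231 MPa*m^0.5
sigma0 = sigma1 - k/sqrt(d1) = 66.7 - 0.190231*182.574 = 31.9687 MPa
sigma_y(d3) = 31.9687 + 0.190231 / sqrt(1.75e-04) = 46.35 MPa


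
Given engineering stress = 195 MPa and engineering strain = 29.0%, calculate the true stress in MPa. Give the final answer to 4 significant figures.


sigma_true = sigma_eng * (1 + epsilon_eng)
sigma_true = 195 * (1 + 0.29)
sigma_true = 251.6 MPa


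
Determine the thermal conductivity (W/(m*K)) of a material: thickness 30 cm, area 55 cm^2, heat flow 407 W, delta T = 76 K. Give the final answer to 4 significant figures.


k = Q*L / (A*dT)
L = 0.3 m, A = 5.5e-03 m^2
k = 407 * 0.3 / (5.5e-03 * 76)
k = 292.1 W/(m*K)


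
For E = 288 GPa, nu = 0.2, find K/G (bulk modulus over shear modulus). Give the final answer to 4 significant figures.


G = E / (2*(1+nu))
G = 288 / (2*(1+0.2)) = 120 GPa
K = E / (3*(1-2*nu))
K = 288 / (3*(1-2*0.2)) = 160 GPa
K/G = 160 / 120 = 1.333


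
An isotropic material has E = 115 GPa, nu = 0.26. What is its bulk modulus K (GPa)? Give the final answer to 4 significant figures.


K = E / (3*(1-2*nu))
K = 115 / (3*(1-2*0.26))
K = 79.86 GPa


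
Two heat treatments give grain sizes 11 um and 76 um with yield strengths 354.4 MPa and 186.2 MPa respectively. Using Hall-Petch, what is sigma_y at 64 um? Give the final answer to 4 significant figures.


sigma_y = sigma0 + k / sqrt(d)
1/sqrt(d1) = 1/sqrt(1.1e-05) = 301.511;  1/sqrt(d2) = 114.708
k = (sigma1 - sigma2) / (1/sqrt(d1) - 1/sqrt(d2)) = (354.4 - 186.2) / (301.511 - 114.708) = 0.900412 MPa*m^0.5
sigma0 = sigma1 - k/sqrt(d1) = 354.4 - 0.900412*301.511 = 82.9157 MPa
sigma_y(d3) = 82.9157 + 0.900412 / sqrt(6.4e-05) = 195.5 MPa


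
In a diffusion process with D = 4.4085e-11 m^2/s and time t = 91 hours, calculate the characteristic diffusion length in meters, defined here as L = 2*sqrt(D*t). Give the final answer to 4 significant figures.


t = 91 hr = 327600 s
Diffusion length = 2*sqrt(D*t)
= 2*sqrt(4.4085e-11 * 327600)
= 7.601e-03 m


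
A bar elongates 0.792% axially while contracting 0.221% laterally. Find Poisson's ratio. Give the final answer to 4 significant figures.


nu = -epsilon_lat / epsilon_axial
Lateral strain is contraction (negative), so using magnitudes:
nu = 0.221 / 0.792
nu = 0.279


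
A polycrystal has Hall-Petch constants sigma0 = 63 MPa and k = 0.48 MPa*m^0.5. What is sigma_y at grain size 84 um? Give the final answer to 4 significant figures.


sigma_y = sigma0 + k / sqrt(d)
d = 84 um = 8.4e-05 m
sigma_y = 63 + 0.48 / sqrt(8.4e-05)
sigma_y = 115.4 MPa


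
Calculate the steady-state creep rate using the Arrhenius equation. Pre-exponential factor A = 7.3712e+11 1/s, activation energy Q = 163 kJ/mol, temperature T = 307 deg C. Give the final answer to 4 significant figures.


rate = A * exp(-Q / (R*T))
T = 307 + 273.15 = 580.15 K
rate = 7.3712e+11 * exp(-163e3 / (8.314 * 580.15))
rate = 1.553e-03 1/s


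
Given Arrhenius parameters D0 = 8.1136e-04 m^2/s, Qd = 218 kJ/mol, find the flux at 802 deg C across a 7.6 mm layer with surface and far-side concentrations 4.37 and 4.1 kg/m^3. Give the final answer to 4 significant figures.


Step 1: D = D0 * exp(-Qd/(R*T))
T = 802 + 273.15 = 1075.15 K
D = 8.1136e-04 * exp(-218e3 / (8.314 * 1075.15)) = 2.07783e-14 m^2/s
Step 2: J = D * (C1 - C2) / dx
J = 2.07783e-14 * (4.37 - 4.1) / 7.6e-03
J = 7.382e-13 kg/(m^2*s)


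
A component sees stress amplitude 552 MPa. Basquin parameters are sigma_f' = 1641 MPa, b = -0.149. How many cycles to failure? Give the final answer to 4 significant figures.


sigma_a = sigma_f' * (2*Nf)^b
2*Nf = (sigma_a / sigma_f')^(1/b)
2*Nf = (552 / 1641)^(1/-0.149)
2*Nf = 1498.42
Nf = 749.2 cycles


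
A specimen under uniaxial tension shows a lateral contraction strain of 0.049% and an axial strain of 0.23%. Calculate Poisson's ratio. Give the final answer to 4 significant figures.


nu = -epsilon_lat / epsilon_axial
Lateral strain is contraction (negative), so using magnitudes:
nu = 0.049 / 0.23
nu = 0.213


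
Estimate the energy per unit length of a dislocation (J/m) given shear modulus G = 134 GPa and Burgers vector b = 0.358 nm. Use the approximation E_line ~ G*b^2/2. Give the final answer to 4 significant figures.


E = G*b^2/2
b = 0.358 nm = 3.58e-10 m
G = 134 GPa = 1.34e+11 Pa
E = 0.5 * 1.34e+11 * (3.58e-10)^2
E = 8.587e-09 J/m


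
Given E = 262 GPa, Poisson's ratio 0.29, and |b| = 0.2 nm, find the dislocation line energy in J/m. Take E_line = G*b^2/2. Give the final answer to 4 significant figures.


Step 1: G = E / (2*(1+nu))
G = 262 / (2*(1+0.29)) = 101.55 GPa = 1.0155e+11 Pa
Step 2: E_line = G*b^2/2
b = 0.2 nm = 2e-10 m
E_line = 0.5 * 1.0155e+11 * (2e-10)^2 = 2.031e-09 J/m


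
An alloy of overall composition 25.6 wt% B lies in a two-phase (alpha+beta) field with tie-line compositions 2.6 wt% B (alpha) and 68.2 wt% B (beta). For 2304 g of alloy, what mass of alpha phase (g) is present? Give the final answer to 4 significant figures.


f_alpha = (C_beta - C0) / (C_beta - C_alpha)
f_alpha = (68.2 - 25.6) / (68.2 - 2.6) = 0.64939
m_alpha = f_alpha * m_total = 0.64939 * 2304 = 1496 g


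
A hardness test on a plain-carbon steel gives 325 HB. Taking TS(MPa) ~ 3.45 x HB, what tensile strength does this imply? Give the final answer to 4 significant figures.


TS (MPa) = 3.45 * HB
TS = 3.45 * 325
TS = 1121 MPa


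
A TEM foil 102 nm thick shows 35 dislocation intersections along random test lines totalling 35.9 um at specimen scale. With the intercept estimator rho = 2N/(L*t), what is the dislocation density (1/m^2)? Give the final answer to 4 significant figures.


rho = 2N / (L * t)
L = 35.9 um = 3.59e-05 m, t = 102 nm = 1.02e-07 m
rho = 2 * 35 / (3.59e-05 * 1.02e-07)
rho = 1.912e+13 1/m^2


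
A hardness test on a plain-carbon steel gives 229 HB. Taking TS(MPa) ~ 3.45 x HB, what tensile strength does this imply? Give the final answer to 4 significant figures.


TS (MPa) = 3.45 * HB
TS = 3.45 * 229
TS = 790.1 MPa


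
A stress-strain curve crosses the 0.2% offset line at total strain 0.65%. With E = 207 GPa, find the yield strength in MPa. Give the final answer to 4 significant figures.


Offset strain = 0.002
Elastic strain at yield = total_strain - offset = 6.5e-03 - 0.002 = 4.5e-03
sigma_y = E * elastic_strain = 207000 * 4.5e-03
sigma_y = 931.5 MPa


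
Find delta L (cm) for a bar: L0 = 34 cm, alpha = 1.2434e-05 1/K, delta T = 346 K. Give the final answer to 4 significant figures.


dL = L0 * alpha * dT
dL = 34 * 1.2434e-05 * 346
dL = 0.1463 cm


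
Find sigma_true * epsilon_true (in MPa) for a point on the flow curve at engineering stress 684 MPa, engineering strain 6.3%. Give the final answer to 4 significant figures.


sigma_true = sigma_eng * (1 + epsilon_eng)
sigma_true = 684 * (1 + 0.063) = 727.092 MPa
epsilon_true = ln(1 + epsilon_eng)
epsilon_true = ln(1 + 0.063) = 0.0610951
sigma_true * epsilon_true = 727.092 * 0.0610951 = 44.42 MPa


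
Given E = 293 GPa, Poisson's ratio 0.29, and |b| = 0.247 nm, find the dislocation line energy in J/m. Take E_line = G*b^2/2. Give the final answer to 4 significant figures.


Step 1: G = E / (2*(1+nu))
G = 293 / (2*(1+0.29)) = 113.566 GPa = 1.13566e+11 Pa
Step 2: E_line = G*b^2/2
b = 0.247 nm = 2.47e-10 m
E_line = 0.5 * 1.13566e+11 * (2.47e-10)^2 = 3.464e-09 J/m


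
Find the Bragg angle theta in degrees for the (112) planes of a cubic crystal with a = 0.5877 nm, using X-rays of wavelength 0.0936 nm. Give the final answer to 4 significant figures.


d = a / sqrt(h^2+k^2+l^2)
d = 0.5877 / sqrt(6) = 0.239928 nm
lambda = 2*d*sin(theta)  =>  sin(theta) = lambda / (2*d)
sin(theta) = 0.0936 / (2 * 0.239928) = 0.195059
theta = 11.25 deg


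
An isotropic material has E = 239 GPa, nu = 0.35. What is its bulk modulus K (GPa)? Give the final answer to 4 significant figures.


K = E / (3*(1-2*nu))
K = 239 / (3*(1-2*0.35))
K = 265.6 GPa


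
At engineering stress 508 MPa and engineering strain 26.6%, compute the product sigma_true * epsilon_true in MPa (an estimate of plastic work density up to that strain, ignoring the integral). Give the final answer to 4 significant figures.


sigma_true = sigma_eng * (1 + epsilon_eng)
sigma_true = 508 * (1 + 0.266) = 643.128 MPa
epsilon_true = ln(1 + epsilon_eng)
epsilon_true = ln(1 + 0.266) = 0.235862
sigma_true * epsilon_true = 643.128 * 0.235862 = 151.7 MPa


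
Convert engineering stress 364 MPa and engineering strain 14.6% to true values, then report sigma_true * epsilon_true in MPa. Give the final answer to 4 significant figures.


sigma_true = sigma_eng * (1 + epsilon_eng)
sigma_true = 364 * (1 + 0.146) = 417.144 MPa
epsilon_true = ln(1 + epsilon_eng)
epsilon_true = ln(1 + 0.146) = 0.136278
sigma_true * epsilon_true = 417.144 * 0.136278 = 56.85 MPa


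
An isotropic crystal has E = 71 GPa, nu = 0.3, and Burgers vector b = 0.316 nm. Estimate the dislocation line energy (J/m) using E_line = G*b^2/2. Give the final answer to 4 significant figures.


Step 1: G = E / (2*(1+nu))
G = 71 / (2*(1+0.3)) = 27.3077 GPa = 2.73077e+10 Pa
Step 2: E_line = G*b^2/2
b = 0.316 nm = 3.16e-10 m
E_line = 0.5 * 2.73077e+10 * (3.16e-10)^2 = 1.363e-09 J/m


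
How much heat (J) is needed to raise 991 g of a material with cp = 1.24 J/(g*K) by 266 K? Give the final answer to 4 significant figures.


Q = m * cp * dT
Q = 991 * 1.24 * 266
Q = 326900 J


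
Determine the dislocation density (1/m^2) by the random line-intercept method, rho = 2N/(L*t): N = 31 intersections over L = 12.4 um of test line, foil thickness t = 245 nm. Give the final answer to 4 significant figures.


rho = 2N / (L * t)
L = 12.4 um = 1.24e-05 m, t = 245 nm = 2.45e-07 m
rho = 2 * 31 / (1.24e-05 * 2.45e-07)
rho = 2.041e+13 1/m^2


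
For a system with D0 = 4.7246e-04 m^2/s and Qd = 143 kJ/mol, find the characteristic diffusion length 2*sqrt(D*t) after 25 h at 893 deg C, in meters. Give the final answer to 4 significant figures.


Step 1: D = D0 * exp(-Qd/(R*T))
T = 1166.15 K
D = 4.7246e-04 * exp(-143e3 / (8.314 * 1166.15)) = 1.85705e-10 m^2/s
Step 2: L = 2*sqrt(D*t)
t = 25 h = 90000 s
L = 2*sqrt(1.85705e-10 * 90000) = 8.176e-03 m


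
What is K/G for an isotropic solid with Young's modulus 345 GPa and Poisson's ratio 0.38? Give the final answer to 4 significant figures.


G = E / (2*(1+nu))
G = 345 / (2*(1+0.38)) = 125 GPa
K = E / (3*(1-2*nu))
K = 345 / (3*(1-2*0.38)) = 479.167 GPa
K/G = 479.167 / 125 = 3.833


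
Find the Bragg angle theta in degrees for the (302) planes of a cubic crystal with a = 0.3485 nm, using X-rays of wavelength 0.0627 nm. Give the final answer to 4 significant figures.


d = a / sqrt(h^2+k^2+l^2)
d = 0.3485 / sqrt(13) = 0.0966565 nm
lambda = 2*d*sin(theta)  =>  sin(theta) = lambda / (2*d)
sin(theta) = 0.0627 / (2 * 0.0966565) = 0.324344
theta = 18.93 deg


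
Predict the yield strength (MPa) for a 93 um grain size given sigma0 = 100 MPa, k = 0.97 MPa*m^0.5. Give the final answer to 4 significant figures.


sigma_y = sigma0 + k / sqrt(d)
d = 93 um = 9.3e-05 m
sigma_y = 100 + 0.97 / sqrt(9.3e-05)
sigma_y = 200.6 MPa


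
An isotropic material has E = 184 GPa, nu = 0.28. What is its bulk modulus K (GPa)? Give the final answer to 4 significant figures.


K = E / (3*(1-2*nu))
K = 184 / (3*(1-2*0.28))
K = 139.4 GPa


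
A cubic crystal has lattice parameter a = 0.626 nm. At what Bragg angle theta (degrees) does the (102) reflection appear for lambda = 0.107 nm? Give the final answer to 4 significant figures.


d = a / sqrt(h^2+k^2+l^2)
d = 0.626 / sqrt(5) = 0.279956 nm
lambda = 2*d*sin(theta)  =>  sin(theta) = lambda / (2*d)
sin(theta) = 0.107 / (2 * 0.279956) = 0.191102
theta = 11.02 deg


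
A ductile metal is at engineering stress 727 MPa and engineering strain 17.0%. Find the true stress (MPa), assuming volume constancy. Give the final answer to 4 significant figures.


sigma_true = sigma_eng * (1 + epsilon_eng)
sigma_true = 727 * (1 + 0.17)
sigma_true = 850.6 MPa


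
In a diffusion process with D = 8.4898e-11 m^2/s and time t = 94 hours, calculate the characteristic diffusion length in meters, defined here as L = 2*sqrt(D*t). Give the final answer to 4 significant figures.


t = 94 hr = 338400 s
Diffusion length = 2*sqrt(D*t)
= 2*sqrt(8.4898e-11 * 338400)
= 0.01072 m


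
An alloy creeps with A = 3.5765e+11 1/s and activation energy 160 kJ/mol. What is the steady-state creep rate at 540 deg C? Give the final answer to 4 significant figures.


rate = A * exp(-Q / (R*T))
T = 540 + 273.15 = 813.15 K
rate = 3.5765e+11 * exp(-160e3 / (8.314 * 813.15))
rate = 18.84 1/s


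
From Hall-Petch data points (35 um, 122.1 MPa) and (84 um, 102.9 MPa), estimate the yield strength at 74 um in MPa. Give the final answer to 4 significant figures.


sigma_y = sigma0 + k / sqrt(d)
1/sqrt(d1) = 1/sqrt(3.5e-05) = 169.031;  1/sqrt(d2) = 109.109
k = (sigma1 - sigma2) / (1/sqrt(d1) - 1/sqrt(d2)) = (122.1 - 102.9) / (169.031 - 109.109) = 0.320417 MPa*m^0.5
sigma0 = sigma1 - k/sqrt(d1) = 122.1 - 0.320417*169.031 = 67.9396 MPa
sigma_y(d3) = 67.9396 + 0.320417 / sqrt(7.4e-05) = 105.2 MPa


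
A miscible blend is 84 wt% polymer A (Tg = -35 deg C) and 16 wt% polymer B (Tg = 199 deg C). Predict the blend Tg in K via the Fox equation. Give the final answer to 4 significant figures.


1/Tg = w1/Tg1 + w2/Tg2 (in Kelvin)
Tg1 = 238.15 K, Tg2 = 472.15 K
1/Tg = 0.84/238.15 + 0.16/472.15
Tg = 258.7 K


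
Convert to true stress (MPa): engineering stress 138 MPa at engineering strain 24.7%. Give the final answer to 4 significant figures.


sigma_true = sigma_eng * (1 + epsilon_eng)
sigma_true = 138 * (1 + 0.247)
sigma_true = 172.1 MPa


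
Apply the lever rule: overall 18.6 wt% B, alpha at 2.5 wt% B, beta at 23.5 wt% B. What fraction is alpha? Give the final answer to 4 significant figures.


f_alpha = (C_beta - C0) / (C_beta - C_alpha)
f_alpha = (23.5 - 18.6) / (23.5 - 2.5)
f_alpha = 0.2333


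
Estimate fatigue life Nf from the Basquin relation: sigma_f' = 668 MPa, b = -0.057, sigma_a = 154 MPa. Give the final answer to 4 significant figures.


sigma_a = sigma_f' * (2*Nf)^b
2*Nf = (sigma_a / sigma_f')^(1/b)
2*Nf = (154 / 668)^(1/-0.057)
2*Nf = 1.5133e+11
Nf = 7.567e+10 cycles


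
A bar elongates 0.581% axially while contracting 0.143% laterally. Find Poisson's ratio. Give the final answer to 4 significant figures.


nu = -epsilon_lat / epsilon_axial
Lateral strain is contraction (negative), so using magnitudes:
nu = 0.143 / 0.581
nu = 0.2461


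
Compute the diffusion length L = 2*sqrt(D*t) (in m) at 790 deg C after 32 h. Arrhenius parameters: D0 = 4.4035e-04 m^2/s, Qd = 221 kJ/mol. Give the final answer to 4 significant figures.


Step 1: D = D0 * exp(-Qd/(R*T))
T = 1063.15 K
D = 4.4035e-04 * exp(-221e3 / (8.314 * 1063.15)) = 6.09879e-15 m^2/s
Step 2: L = 2*sqrt(D*t)
t = 32 h = 115200 s
L = 2*sqrt(6.09879e-15 * 115200) = 5.301e-05 m


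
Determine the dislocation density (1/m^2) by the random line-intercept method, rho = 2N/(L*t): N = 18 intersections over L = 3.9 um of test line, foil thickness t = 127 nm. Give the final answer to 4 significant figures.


rho = 2N / (L * t)
L = 3.9 um = 3.9e-06 m, t = 127 nm = 1.27e-07 m
rho = 2 * 18 / (3.9e-06 * 1.27e-07)
rho = 7.268e+13 1/m^2
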